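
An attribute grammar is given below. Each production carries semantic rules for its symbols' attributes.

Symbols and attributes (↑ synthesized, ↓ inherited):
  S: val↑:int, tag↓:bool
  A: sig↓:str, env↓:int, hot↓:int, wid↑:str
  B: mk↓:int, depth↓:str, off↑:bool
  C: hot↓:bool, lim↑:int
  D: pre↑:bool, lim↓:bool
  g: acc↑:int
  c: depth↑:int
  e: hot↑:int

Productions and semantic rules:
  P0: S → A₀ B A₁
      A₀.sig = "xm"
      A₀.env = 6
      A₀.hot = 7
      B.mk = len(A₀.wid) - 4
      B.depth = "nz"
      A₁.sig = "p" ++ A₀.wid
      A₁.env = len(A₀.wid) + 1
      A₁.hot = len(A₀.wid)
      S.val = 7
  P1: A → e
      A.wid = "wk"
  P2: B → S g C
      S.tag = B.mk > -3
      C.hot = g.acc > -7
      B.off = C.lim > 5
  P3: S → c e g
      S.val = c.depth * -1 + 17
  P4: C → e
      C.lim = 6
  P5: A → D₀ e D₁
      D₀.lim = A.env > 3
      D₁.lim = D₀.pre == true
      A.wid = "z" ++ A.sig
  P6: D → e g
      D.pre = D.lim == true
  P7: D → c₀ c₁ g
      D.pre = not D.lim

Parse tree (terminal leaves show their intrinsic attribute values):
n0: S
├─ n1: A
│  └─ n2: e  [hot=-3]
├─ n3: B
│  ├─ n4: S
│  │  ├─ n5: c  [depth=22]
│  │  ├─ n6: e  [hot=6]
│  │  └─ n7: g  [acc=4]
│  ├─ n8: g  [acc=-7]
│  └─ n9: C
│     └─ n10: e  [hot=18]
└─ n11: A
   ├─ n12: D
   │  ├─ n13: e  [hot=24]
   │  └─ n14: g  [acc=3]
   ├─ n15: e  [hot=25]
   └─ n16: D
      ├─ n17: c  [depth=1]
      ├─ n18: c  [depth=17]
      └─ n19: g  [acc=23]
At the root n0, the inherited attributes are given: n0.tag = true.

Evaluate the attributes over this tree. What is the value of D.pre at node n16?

true

1. n0.tag = true  [given at root]
2. n1.sig = "xm"  ["xm"]
3. n1.env = 6  [6]
4. n1.hot = 7  [7]
5. n2.hot = -3  [terminal]
6. n1.wid = "wk"  ["wk"]
7. n3.mk = -2  [len(A₀.wid) - 4]
8. n3.depth = "nz"  ["nz"]
9. n4.tag = true  [B.mk > -3]
10. n5.depth = 22  [terminal]
11. n6.hot = 6  [terminal]
12. n7.acc = 4  [terminal]
13. n4.val = -5  [c.depth * -1 + 17]
14. n8.acc = -7  [terminal]
15. n9.hot = false  [g.acc > -7]
16. n10.hot = 18  [terminal]
17. n9.lim = 6  [6]
18. n3.off = true  [C.lim > 5]
19. n11.sig = "pwk"  ["p" ++ A₀.wid]
20. n11.env = 3  [len(A₀.wid) + 1]
21. n11.hot = 2  [len(A₀.wid)]
22. n12.lim = false  [A.env > 3]
23. n13.hot = 24  [terminal]
24. n14.acc = 3  [terminal]
25. n12.pre = false  [D.lim == true]
26. n15.hot = 25  [terminal]
27. n16.lim = false  [D₀.pre == true]
28. n17.depth = 1  [terminal]
29. n18.depth = 17  [terminal]
30. n19.acc = 23  [terminal]
31. n16.pre = true  [not D.lim]
32. n11.wid = "zpwk"  ["z" ++ A.sig]
33. n0.val = 7  [7]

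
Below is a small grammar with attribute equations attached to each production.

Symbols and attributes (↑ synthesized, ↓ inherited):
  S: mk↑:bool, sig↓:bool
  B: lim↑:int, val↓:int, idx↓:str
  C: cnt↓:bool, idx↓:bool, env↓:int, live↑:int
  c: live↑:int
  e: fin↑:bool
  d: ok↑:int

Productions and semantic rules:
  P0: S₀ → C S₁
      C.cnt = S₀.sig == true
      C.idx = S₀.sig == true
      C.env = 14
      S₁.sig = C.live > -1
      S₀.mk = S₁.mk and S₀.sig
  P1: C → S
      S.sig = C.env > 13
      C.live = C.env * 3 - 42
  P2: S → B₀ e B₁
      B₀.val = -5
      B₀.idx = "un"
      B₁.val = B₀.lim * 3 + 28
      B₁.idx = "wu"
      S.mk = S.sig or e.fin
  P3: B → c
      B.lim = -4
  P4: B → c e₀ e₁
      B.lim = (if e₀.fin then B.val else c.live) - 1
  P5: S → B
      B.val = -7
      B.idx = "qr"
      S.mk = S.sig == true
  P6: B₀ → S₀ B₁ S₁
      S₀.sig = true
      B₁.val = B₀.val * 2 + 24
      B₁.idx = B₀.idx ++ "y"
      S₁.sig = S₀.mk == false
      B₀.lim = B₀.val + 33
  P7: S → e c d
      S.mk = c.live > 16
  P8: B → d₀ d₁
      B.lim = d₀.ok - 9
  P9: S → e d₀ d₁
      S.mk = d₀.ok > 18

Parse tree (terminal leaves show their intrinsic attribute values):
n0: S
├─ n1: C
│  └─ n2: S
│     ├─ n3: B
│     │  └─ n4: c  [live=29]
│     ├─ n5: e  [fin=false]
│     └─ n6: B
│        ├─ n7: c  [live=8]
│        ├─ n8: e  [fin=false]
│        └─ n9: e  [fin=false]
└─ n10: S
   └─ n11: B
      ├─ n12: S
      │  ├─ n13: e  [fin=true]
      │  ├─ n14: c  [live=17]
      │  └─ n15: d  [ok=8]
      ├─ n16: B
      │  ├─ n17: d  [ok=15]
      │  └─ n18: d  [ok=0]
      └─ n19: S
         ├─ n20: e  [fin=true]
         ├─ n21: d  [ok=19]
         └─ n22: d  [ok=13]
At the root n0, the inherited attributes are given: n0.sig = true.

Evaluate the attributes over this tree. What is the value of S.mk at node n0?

1. n0.sig = true  [given at root]
2. n1.cnt = true  [S₀.sig == true]
3. n1.idx = true  [S₀.sig == true]
4. n1.env = 14  [14]
5. n2.sig = true  [C.env > 13]
6. n3.val = -5  [-5]
7. n3.idx = "un"  ["un"]
8. n4.live = 29  [terminal]
9. n3.lim = -4  [-4]
10. n5.fin = false  [terminal]
11. n6.val = 16  [B₀.lim * 3 + 28]
12. n6.idx = "wu"  ["wu"]
13. n7.live = 8  [terminal]
14. n8.fin = false  [terminal]
15. n9.fin = false  [terminal]
16. n6.lim = 7  [(if e₀.fin then B.val else c.live) - 1]
17. n2.mk = true  [S.sig or e.fin]
18. n1.live = 0  [C.env * 3 - 42]
19. n10.sig = true  [C.live > -1]
20. n11.val = -7  [-7]
21. n11.idx = "qr"  ["qr"]
22. n12.sig = true  [true]
23. n13.fin = true  [terminal]
24. n14.live = 17  [terminal]
25. n15.ok = 8  [terminal]
26. n12.mk = true  [c.live > 16]
27. n16.val = 10  [B₀.val * 2 + 24]
28. n16.idx = "qry"  [B₀.idx ++ "y"]
29. n17.ok = 15  [terminal]
30. n18.ok = 0  [terminal]
31. n16.lim = 6  [d₀.ok - 9]
32. n19.sig = false  [S₀.mk == false]
33. n20.fin = true  [terminal]
34. n21.ok = 19  [terminal]
35. n22.ok = 13  [terminal]
36. n19.mk = true  [d₀.ok > 18]
37. n11.lim = 26  [B₀.val + 33]
38. n10.mk = true  [S.sig == true]
39. n0.mk = true  [S₁.mk and S₀.sig]

true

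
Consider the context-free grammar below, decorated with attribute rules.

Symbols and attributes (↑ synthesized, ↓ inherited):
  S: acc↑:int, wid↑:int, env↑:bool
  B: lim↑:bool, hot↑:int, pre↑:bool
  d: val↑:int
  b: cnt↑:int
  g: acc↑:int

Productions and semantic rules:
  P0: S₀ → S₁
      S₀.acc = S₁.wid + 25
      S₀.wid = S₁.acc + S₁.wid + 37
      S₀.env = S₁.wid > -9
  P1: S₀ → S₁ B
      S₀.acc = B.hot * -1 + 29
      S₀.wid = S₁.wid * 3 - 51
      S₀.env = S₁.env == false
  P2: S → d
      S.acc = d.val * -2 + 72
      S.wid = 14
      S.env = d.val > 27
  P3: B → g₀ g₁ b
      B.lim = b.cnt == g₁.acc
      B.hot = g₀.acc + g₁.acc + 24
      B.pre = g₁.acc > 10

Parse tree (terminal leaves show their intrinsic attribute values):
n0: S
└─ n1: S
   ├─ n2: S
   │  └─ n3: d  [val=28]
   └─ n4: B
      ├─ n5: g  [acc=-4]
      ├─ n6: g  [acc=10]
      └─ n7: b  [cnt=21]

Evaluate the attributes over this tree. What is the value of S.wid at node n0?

1. n3.val = 28  [terminal]
2. n2.acc = 16  [d.val * -2 + 72]
3. n2.wid = 14  [14]
4. n2.env = true  [d.val > 27]
5. n5.acc = -4  [terminal]
6. n6.acc = 10  [terminal]
7. n7.cnt = 21  [terminal]
8. n4.lim = false  [b.cnt == g₁.acc]
9. n4.hot = 30  [g₀.acc + g₁.acc + 24]
10. n4.pre = false  [g₁.acc > 10]
11. n1.acc = -1  [B.hot * -1 + 29]
12. n1.wid = -9  [S₁.wid * 3 - 51]
13. n1.env = false  [S₁.env == false]
14. n0.acc = 16  [S₁.wid + 25]
15. n0.wid = 27  [S₁.acc + S₁.wid + 37]
16. n0.env = false  [S₁.wid > -9]

27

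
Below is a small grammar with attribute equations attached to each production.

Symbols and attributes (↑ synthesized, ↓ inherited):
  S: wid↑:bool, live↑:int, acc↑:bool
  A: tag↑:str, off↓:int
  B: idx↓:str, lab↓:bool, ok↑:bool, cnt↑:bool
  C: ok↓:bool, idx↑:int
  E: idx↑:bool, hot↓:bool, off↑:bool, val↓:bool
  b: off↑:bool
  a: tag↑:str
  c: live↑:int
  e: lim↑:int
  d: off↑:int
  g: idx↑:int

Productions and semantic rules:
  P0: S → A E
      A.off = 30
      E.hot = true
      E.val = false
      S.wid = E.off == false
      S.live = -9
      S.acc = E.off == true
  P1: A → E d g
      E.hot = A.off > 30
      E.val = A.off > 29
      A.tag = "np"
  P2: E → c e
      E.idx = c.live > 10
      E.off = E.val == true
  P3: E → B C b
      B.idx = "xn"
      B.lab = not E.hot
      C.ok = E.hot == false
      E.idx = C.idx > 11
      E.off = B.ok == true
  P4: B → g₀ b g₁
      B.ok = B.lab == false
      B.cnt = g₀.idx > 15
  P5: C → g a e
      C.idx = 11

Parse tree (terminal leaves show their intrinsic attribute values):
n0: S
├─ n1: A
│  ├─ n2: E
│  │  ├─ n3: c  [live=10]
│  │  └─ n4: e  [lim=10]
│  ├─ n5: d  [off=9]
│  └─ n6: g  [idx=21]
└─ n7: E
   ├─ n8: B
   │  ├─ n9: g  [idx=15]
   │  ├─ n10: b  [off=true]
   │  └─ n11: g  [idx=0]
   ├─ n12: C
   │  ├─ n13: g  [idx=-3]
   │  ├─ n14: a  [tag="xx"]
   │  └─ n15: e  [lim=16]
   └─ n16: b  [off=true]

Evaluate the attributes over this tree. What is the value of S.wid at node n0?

false

1. n1.off = 30  [30]
2. n2.hot = false  [A.off > 30]
3. n2.val = true  [A.off > 29]
4. n3.live = 10  [terminal]
5. n4.lim = 10  [terminal]
6. n2.idx = false  [c.live > 10]
7. n2.off = true  [E.val == true]
8. n5.off = 9  [terminal]
9. n6.idx = 21  [terminal]
10. n1.tag = "np"  ["np"]
11. n7.hot = true  [true]
12. n7.val = false  [false]
13. n8.idx = "xn"  ["xn"]
14. n8.lab = false  [not E.hot]
15. n9.idx = 15  [terminal]
16. n10.off = true  [terminal]
17. n11.idx = 0  [terminal]
18. n8.ok = true  [B.lab == false]
19. n8.cnt = false  [g₀.idx > 15]
20. n12.ok = false  [E.hot == false]
21. n13.idx = -3  [terminal]
22. n14.tag = "xx"  [terminal]
23. n15.lim = 16  [terminal]
24. n12.idx = 11  [11]
25. n16.off = true  [terminal]
26. n7.idx = false  [C.idx > 11]
27. n7.off = true  [B.ok == true]
28. n0.wid = false  [E.off == false]
29. n0.live = -9  [-9]
30. n0.acc = true  [E.off == true]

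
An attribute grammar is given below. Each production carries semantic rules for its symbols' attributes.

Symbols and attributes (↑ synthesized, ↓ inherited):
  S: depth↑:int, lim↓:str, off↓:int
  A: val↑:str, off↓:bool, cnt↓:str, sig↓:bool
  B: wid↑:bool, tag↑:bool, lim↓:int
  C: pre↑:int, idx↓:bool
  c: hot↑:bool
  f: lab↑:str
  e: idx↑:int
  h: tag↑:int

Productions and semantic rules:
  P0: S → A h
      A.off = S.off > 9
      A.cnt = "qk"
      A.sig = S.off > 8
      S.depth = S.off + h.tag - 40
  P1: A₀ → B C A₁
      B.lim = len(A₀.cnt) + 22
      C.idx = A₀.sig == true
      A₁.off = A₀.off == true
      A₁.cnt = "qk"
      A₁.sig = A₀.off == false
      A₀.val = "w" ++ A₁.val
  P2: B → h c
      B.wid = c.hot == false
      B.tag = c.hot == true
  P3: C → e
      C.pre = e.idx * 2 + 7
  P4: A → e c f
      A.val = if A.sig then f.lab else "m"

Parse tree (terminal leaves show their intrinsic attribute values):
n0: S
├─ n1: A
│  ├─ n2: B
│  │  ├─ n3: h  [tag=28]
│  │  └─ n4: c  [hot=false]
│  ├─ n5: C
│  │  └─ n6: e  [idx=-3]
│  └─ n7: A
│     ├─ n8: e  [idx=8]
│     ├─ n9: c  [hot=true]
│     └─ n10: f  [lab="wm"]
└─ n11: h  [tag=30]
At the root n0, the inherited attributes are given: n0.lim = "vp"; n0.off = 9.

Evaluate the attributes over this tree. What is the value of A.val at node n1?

"wwm"

1. n0.lim = "vp"  [given at root]
2. n0.off = 9  [given at root]
3. n1.off = false  [S.off > 9]
4. n1.cnt = "qk"  ["qk"]
5. n1.sig = true  [S.off > 8]
6. n2.lim = 24  [len(A₀.cnt) + 22]
7. n3.tag = 28  [terminal]
8. n4.hot = false  [terminal]
9. n2.wid = true  [c.hot == false]
10. n2.tag = false  [c.hot == true]
11. n5.idx = true  [A₀.sig == true]
12. n6.idx = -3  [terminal]
13. n5.pre = 1  [e.idx * 2 + 7]
14. n7.off = false  [A₀.off == true]
15. n7.cnt = "qk"  ["qk"]
16. n7.sig = true  [A₀.off == false]
17. n8.idx = 8  [terminal]
18. n9.hot = true  [terminal]
19. n10.lab = "wm"  [terminal]
20. n7.val = "wm"  [if A.sig then f.lab else "m"]
21. n1.val = "wwm"  ["w" ++ A₁.val]
22. n11.tag = 30  [terminal]
23. n0.depth = -1  [S.off + h.tag - 40]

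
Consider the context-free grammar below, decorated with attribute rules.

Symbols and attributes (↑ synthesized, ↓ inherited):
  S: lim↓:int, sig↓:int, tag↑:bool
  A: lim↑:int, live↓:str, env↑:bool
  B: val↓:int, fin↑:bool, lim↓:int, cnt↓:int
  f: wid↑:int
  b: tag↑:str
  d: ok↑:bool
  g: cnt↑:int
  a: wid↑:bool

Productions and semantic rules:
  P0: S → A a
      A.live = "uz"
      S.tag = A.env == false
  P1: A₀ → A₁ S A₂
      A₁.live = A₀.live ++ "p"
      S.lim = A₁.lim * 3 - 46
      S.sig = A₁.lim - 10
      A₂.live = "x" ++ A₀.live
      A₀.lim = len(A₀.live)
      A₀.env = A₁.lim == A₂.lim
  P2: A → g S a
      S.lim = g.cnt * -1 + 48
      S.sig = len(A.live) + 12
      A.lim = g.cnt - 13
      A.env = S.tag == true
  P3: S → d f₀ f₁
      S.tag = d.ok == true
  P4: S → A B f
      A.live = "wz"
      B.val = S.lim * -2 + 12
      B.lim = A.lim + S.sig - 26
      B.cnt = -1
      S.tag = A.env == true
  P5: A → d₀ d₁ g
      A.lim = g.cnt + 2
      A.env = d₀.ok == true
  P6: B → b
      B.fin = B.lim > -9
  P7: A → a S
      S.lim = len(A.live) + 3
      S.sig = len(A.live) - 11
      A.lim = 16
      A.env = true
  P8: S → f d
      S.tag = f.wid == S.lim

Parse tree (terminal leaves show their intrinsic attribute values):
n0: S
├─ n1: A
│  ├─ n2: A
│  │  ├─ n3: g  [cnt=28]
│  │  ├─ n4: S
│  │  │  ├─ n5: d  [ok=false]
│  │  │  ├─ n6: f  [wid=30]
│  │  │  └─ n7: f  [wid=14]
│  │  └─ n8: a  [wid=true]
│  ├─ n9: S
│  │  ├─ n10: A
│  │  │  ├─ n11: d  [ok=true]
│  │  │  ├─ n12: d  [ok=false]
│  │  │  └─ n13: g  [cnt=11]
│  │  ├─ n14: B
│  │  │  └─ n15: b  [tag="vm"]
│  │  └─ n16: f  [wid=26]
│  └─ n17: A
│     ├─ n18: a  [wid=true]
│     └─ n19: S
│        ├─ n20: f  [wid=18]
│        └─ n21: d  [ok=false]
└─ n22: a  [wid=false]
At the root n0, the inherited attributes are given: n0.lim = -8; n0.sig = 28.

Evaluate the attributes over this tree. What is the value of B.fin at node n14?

1. n0.lim = -8  [given at root]
2. n0.sig = 28  [given at root]
3. n1.live = "uz"  ["uz"]
4. n2.live = "uzp"  [A₀.live ++ "p"]
5. n3.cnt = 28  [terminal]
6. n4.lim = 20  [g.cnt * -1 + 48]
7. n4.sig = 15  [len(A.live) + 12]
8. n5.ok = false  [terminal]
9. n6.wid = 30  [terminal]
10. n7.wid = 14  [terminal]
11. n4.tag = false  [d.ok == true]
12. n8.wid = true  [terminal]
13. n2.lim = 15  [g.cnt - 13]
14. n2.env = false  [S.tag == true]
15. n9.lim = -1  [A₁.lim * 3 - 46]
16. n9.sig = 5  [A₁.lim - 10]
17. n10.live = "wz"  ["wz"]
18. n11.ok = true  [terminal]
19. n12.ok = false  [terminal]
20. n13.cnt = 11  [terminal]
21. n10.lim = 13  [g.cnt + 2]
22. n10.env = true  [d₀.ok == true]
23. n14.val = 14  [S.lim * -2 + 12]
24. n14.lim = -8  [A.lim + S.sig - 26]
25. n14.cnt = -1  [-1]
26. n15.tag = "vm"  [terminal]
27. n14.fin = true  [B.lim > -9]
28. n16.wid = 26  [terminal]
29. n9.tag = true  [A.env == true]
30. n17.live = "xuz"  ["x" ++ A₀.live]
31. n18.wid = true  [terminal]
32. n19.lim = 6  [len(A.live) + 3]
33. n19.sig = -8  [len(A.live) - 11]
34. n20.wid = 18  [terminal]
35. n21.ok = false  [terminal]
36. n19.tag = false  [f.wid == S.lim]
37. n17.lim = 16  [16]
38. n17.env = true  [true]
39. n1.lim = 2  [len(A₀.live)]
40. n1.env = false  [A₁.lim == A₂.lim]
41. n22.wid = false  [terminal]
42. n0.tag = true  [A.env == false]

true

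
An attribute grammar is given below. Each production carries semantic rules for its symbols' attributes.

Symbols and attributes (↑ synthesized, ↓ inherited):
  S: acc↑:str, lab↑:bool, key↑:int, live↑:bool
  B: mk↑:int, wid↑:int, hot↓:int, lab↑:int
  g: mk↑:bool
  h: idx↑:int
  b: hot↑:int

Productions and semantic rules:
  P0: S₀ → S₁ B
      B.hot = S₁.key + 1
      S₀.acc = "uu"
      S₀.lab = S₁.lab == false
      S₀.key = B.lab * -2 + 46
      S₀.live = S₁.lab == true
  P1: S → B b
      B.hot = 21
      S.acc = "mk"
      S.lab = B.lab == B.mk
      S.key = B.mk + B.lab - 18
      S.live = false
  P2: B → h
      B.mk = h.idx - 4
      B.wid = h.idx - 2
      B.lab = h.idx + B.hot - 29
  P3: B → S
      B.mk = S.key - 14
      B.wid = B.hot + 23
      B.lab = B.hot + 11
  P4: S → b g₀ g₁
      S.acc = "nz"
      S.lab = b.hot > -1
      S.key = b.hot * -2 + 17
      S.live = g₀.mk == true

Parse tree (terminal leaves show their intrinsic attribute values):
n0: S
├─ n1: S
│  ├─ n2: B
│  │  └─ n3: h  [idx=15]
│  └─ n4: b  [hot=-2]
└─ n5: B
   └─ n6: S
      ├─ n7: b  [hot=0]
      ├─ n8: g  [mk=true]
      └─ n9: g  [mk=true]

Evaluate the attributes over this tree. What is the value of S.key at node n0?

22

1. n2.hot = 21  [21]
2. n3.idx = 15  [terminal]
3. n2.mk = 11  [h.idx - 4]
4. n2.wid = 13  [h.idx - 2]
5. n2.lab = 7  [h.idx + B.hot - 29]
6. n4.hot = -2  [terminal]
7. n1.acc = "mk"  ["mk"]
8. n1.lab = false  [B.lab == B.mk]
9. n1.key = 0  [B.mk + B.lab - 18]
10. n1.live = false  [false]
11. n5.hot = 1  [S₁.key + 1]
12. n7.hot = 0  [terminal]
13. n8.mk = true  [terminal]
14. n9.mk = true  [terminal]
15. n6.acc = "nz"  ["nz"]
16. n6.lab = true  [b.hot > -1]
17. n6.key = 17  [b.hot * -2 + 17]
18. n6.live = true  [g₀.mk == true]
19. n5.mk = 3  [S.key - 14]
20. n5.wid = 24  [B.hot + 23]
21. n5.lab = 12  [B.hot + 11]
22. n0.acc = "uu"  ["uu"]
23. n0.lab = true  [S₁.lab == false]
24. n0.key = 22  [B.lab * -2 + 46]
25. n0.live = false  [S₁.lab == true]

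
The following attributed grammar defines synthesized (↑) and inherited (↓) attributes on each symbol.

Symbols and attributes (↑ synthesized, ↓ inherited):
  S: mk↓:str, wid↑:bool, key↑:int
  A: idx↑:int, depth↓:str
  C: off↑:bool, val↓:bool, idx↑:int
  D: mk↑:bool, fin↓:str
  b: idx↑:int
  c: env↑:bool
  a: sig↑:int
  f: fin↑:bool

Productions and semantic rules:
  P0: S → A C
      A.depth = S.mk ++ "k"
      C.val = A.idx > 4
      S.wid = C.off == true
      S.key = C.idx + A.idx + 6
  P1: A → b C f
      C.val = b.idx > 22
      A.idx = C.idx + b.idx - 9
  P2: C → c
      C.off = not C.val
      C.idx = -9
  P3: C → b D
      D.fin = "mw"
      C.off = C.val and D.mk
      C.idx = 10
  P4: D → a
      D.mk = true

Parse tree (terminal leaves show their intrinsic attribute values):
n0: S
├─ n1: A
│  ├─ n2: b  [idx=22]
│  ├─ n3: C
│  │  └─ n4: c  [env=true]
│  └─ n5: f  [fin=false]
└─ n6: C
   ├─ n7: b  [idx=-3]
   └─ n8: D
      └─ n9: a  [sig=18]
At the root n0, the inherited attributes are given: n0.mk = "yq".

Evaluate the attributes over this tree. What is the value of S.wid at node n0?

false

1. n0.mk = "yq"  [given at root]
2. n1.depth = "yqk"  [S.mk ++ "k"]
3. n2.idx = 22  [terminal]
4. n3.val = false  [b.idx > 22]
5. n4.env = true  [terminal]
6. n3.off = true  [not C.val]
7. n3.idx = -9  [-9]
8. n5.fin = false  [terminal]
9. n1.idx = 4  [C.idx + b.idx - 9]
10. n6.val = false  [A.idx > 4]
11. n7.idx = -3  [terminal]
12. n8.fin = "mw"  ["mw"]
13. n9.sig = 18  [terminal]
14. n8.mk = true  [true]
15. n6.off = false  [C.val and D.mk]
16. n6.idx = 10  [10]
17. n0.wid = false  [C.off == true]
18. n0.key = 20  [C.idx + A.idx + 6]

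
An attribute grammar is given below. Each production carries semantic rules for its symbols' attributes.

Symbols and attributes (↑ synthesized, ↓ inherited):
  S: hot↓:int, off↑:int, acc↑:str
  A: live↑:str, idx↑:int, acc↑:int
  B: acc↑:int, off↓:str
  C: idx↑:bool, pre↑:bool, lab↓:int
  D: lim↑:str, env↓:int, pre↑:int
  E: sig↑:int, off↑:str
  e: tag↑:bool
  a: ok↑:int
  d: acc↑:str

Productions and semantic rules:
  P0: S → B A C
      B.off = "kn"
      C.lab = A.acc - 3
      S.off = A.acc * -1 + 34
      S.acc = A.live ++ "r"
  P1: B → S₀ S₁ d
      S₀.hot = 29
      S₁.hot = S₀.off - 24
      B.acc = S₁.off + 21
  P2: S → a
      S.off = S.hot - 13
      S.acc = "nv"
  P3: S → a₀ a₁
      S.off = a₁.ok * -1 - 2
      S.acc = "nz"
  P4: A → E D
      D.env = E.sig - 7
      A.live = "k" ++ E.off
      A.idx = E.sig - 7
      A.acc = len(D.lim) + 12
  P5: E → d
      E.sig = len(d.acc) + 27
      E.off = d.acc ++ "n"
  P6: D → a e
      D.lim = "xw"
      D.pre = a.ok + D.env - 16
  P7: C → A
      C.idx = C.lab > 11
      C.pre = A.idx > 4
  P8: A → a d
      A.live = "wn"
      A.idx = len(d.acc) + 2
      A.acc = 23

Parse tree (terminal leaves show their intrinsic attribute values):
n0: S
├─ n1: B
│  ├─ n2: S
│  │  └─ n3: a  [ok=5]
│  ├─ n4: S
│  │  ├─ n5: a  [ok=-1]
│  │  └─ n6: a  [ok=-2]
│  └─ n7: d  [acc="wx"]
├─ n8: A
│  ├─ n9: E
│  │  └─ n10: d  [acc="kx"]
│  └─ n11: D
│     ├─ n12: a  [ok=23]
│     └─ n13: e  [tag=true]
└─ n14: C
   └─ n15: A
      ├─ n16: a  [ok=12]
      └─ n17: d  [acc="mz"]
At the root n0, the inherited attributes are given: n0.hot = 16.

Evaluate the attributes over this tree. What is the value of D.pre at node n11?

29

1. n0.hot = 16  [given at root]
2. n1.off = "kn"  ["kn"]
3. n2.hot = 29  [29]
4. n3.ok = 5  [terminal]
5. n2.off = 16  [S.hot - 13]
6. n2.acc = "nv"  ["nv"]
7. n4.hot = -8  [S₀.off - 24]
8. n5.ok = -1  [terminal]
9. n6.ok = -2  [terminal]
10. n4.off = 0  [a₁.ok * -1 - 2]
11. n4.acc = "nz"  ["nz"]
12. n7.acc = "wx"  [terminal]
13. n1.acc = 21  [S₁.off + 21]
14. n10.acc = "kx"  [terminal]
15. n9.sig = 29  [len(d.acc) + 27]
16. n9.off = "kxn"  [d.acc ++ "n"]
17. n11.env = 22  [E.sig - 7]
18. n12.ok = 23  [terminal]
19. n13.tag = true  [terminal]
20. n11.lim = "xw"  ["xw"]
21. n11.pre = 29  [a.ok + D.env - 16]
22. n8.live = "kkxn"  ["k" ++ E.off]
23. n8.idx = 22  [E.sig - 7]
24. n8.acc = 14  [len(D.lim) + 12]
25. n14.lab = 11  [A.acc - 3]
26. n16.ok = 12  [terminal]
27. n17.acc = "mz"  [terminal]
28. n15.live = "wn"  ["wn"]
29. n15.idx = 4  [len(d.acc) + 2]
30. n15.acc = 23  [23]
31. n14.idx = false  [C.lab > 11]
32. n14.pre = false  [A.idx > 4]
33. n0.off = 20  [A.acc * -1 + 34]
34. n0.acc = "kkxnr"  [A.live ++ "r"]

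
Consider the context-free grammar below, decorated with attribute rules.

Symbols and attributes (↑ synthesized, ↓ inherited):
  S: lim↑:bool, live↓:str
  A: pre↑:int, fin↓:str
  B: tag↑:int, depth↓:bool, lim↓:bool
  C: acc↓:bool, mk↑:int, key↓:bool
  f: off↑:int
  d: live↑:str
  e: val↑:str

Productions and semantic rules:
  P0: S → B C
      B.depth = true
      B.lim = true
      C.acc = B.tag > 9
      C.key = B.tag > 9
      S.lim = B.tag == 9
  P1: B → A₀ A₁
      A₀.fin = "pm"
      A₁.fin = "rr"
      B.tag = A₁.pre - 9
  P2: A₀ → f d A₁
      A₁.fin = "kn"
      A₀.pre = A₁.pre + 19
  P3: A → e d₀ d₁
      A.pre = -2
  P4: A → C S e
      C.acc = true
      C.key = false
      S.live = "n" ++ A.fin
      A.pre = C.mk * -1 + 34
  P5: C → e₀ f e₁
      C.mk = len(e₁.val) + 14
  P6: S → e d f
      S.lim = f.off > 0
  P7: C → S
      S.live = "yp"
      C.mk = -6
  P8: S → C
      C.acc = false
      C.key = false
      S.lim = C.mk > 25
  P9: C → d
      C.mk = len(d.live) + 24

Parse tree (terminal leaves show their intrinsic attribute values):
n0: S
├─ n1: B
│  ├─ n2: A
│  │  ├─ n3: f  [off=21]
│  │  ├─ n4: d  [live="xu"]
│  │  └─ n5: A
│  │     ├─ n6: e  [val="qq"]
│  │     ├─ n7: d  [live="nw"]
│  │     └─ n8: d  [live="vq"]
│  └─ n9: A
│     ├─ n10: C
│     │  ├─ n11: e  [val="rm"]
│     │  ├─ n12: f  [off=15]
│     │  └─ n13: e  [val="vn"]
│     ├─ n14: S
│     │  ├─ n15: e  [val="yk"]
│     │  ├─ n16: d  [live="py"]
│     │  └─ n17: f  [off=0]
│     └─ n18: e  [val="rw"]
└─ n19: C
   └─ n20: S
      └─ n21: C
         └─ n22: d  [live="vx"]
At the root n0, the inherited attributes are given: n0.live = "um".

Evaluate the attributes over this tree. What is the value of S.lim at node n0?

true

1. n0.live = "um"  [given at root]
2. n1.depth = true  [true]
3. n1.lim = true  [true]
4. n2.fin = "pm"  ["pm"]
5. n3.off = 21  [terminal]
6. n4.live = "xu"  [terminal]
7. n5.fin = "kn"  ["kn"]
8. n6.val = "qq"  [terminal]
9. n7.live = "nw"  [terminal]
10. n8.live = "vq"  [terminal]
11. n5.pre = -2  [-2]
12. n2.pre = 17  [A₁.pre + 19]
13. n9.fin = "rr"  ["rr"]
14. n10.acc = true  [true]
15. n10.key = false  [false]
16. n11.val = "rm"  [terminal]
17. n12.off = 15  [terminal]
18. n13.val = "vn"  [terminal]
19. n10.mk = 16  [len(e₁.val) + 14]
20. n14.live = "nrr"  ["n" ++ A.fin]
21. n15.val = "yk"  [terminal]
22. n16.live = "py"  [terminal]
23. n17.off = 0  [terminal]
24. n14.lim = false  [f.off > 0]
25. n18.val = "rw"  [terminal]
26. n9.pre = 18  [C.mk * -1 + 34]
27. n1.tag = 9  [A₁.pre - 9]
28. n19.acc = false  [B.tag > 9]
29. n19.key = false  [B.tag > 9]
30. n20.live = "yp"  ["yp"]
31. n21.acc = false  [false]
32. n21.key = false  [false]
33. n22.live = "vx"  [terminal]
34. n21.mk = 26  [len(d.live) + 24]
35. n20.lim = true  [C.mk > 25]
36. n19.mk = -6  [-6]
37. n0.lim = true  [B.tag == 9]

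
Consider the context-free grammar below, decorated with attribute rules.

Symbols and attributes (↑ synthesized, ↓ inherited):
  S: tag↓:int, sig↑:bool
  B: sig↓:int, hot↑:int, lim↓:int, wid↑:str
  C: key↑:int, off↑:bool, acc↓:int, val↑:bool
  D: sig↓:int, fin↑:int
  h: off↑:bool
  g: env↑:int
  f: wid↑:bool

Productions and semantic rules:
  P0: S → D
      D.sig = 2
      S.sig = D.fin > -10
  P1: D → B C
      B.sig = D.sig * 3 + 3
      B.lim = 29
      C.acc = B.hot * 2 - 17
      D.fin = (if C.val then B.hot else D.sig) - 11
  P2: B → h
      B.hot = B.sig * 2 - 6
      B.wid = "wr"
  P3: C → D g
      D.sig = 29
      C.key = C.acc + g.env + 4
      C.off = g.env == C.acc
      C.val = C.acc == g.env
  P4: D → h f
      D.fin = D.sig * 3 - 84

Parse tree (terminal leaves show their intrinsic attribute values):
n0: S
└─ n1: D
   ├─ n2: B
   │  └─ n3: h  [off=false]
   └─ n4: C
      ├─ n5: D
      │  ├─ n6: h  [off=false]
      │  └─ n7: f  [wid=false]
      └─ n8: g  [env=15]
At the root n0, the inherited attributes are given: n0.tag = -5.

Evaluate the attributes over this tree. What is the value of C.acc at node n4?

7

1. n0.tag = -5  [given at root]
2. n1.sig = 2  [2]
3. n2.sig = 9  [D.sig * 3 + 3]
4. n2.lim = 29  [29]
5. n3.off = false  [terminal]
6. n2.hot = 12  [B.sig * 2 - 6]
7. n2.wid = "wr"  ["wr"]
8. n4.acc = 7  [B.hot * 2 - 17]
9. n5.sig = 29  [29]
10. n6.off = false  [terminal]
11. n7.wid = false  [terminal]
12. n5.fin = 3  [D.sig * 3 - 84]
13. n8.env = 15  [terminal]
14. n4.key = 26  [C.acc + g.env + 4]
15. n4.off = false  [g.env == C.acc]
16. n4.val = false  [C.acc == g.env]
17. n1.fin = -9  [(if C.val then B.hot else D.sig) - 11]
18. n0.sig = true  [D.fin > -10]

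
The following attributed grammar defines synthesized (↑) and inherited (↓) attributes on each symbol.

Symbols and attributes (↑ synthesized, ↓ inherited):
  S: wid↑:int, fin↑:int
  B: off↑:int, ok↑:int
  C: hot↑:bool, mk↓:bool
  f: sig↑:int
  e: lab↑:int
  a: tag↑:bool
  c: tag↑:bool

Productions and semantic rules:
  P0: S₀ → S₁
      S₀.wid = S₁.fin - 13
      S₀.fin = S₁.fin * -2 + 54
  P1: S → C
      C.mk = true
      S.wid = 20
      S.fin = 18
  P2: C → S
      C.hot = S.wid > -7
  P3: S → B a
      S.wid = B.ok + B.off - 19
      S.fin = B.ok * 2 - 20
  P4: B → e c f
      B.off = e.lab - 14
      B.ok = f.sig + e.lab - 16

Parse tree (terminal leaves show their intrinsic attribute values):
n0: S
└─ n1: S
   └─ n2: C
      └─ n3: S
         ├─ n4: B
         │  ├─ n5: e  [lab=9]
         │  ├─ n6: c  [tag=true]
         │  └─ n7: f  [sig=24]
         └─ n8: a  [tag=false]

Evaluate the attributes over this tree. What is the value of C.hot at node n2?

1. n2.mk = true  [true]
2. n5.lab = 9  [terminal]
3. n6.tag = true  [terminal]
4. n7.sig = 24  [terminal]
5. n4.off = -5  [e.lab - 14]
6. n4.ok = 17  [f.sig + e.lab - 16]
7. n8.tag = false  [terminal]
8. n3.wid = -7  [B.ok + B.off - 19]
9. n3.fin = 14  [B.ok * 2 - 20]
10. n2.hot = false  [S.wid > -7]
11. n1.wid = 20  [20]
12. n1.fin = 18  [18]
13. n0.wid = 5  [S₁.fin - 13]
14. n0.fin = 18  [S₁.fin * -2 + 54]

false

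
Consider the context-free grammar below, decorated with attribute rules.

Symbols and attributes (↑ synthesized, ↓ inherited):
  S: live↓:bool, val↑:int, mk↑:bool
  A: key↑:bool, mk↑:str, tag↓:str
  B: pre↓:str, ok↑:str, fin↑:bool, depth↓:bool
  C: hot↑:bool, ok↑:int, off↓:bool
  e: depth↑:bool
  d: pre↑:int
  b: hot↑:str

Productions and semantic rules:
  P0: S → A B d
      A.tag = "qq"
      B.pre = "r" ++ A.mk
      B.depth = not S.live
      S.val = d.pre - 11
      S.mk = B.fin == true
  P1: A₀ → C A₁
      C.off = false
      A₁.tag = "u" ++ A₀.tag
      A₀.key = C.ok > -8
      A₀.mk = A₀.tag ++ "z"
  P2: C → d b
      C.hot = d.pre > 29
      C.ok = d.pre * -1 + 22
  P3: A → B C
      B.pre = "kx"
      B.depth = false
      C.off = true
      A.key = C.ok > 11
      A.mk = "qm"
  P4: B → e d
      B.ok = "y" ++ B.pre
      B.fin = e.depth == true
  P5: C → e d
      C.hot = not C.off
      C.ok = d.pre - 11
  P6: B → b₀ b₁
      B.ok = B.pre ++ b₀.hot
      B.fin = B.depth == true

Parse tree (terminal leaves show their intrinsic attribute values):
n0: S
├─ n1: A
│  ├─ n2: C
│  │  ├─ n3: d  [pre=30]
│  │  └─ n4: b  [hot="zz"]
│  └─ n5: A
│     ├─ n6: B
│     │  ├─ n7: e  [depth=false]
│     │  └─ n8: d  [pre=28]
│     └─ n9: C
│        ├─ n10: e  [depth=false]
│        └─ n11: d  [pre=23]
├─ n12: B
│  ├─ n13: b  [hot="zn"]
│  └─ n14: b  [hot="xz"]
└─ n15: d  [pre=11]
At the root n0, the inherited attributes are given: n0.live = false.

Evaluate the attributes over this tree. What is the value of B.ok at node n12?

"rqqzzn"

1. n0.live = false  [given at root]
2. n1.tag = "qq"  ["qq"]
3. n2.off = false  [false]
4. n3.pre = 30  [terminal]
5. n4.hot = "zz"  [terminal]
6. n2.hot = true  [d.pre > 29]
7. n2.ok = -8  [d.pre * -1 + 22]
8. n5.tag = "uqq"  ["u" ++ A₀.tag]
9. n6.pre = "kx"  ["kx"]
10. n6.depth = false  [false]
11. n7.depth = false  [terminal]
12. n8.pre = 28  [terminal]
13. n6.ok = "ykx"  ["y" ++ B.pre]
14. n6.fin = false  [e.depth == true]
15. n9.off = true  [true]
16. n10.depth = false  [terminal]
17. n11.pre = 23  [terminal]
18. n9.hot = false  [not C.off]
19. n9.ok = 12  [d.pre - 11]
20. n5.key = true  [C.ok > 11]
21. n5.mk = "qm"  ["qm"]
22. n1.key = false  [C.ok > -8]
23. n1.mk = "qqz"  [A₀.tag ++ "z"]
24. n12.pre = "rqqz"  ["r" ++ A.mk]
25. n12.depth = true  [not S.live]
26. n13.hot = "zn"  [terminal]
27. n14.hot = "xz"  [terminal]
28. n12.ok = "rqqzzn"  [B.pre ++ b₀.hot]
29. n12.fin = true  [B.depth == true]
30. n15.pre = 11  [terminal]
31. n0.val = 0  [d.pre - 11]
32. n0.mk = true  [B.fin == true]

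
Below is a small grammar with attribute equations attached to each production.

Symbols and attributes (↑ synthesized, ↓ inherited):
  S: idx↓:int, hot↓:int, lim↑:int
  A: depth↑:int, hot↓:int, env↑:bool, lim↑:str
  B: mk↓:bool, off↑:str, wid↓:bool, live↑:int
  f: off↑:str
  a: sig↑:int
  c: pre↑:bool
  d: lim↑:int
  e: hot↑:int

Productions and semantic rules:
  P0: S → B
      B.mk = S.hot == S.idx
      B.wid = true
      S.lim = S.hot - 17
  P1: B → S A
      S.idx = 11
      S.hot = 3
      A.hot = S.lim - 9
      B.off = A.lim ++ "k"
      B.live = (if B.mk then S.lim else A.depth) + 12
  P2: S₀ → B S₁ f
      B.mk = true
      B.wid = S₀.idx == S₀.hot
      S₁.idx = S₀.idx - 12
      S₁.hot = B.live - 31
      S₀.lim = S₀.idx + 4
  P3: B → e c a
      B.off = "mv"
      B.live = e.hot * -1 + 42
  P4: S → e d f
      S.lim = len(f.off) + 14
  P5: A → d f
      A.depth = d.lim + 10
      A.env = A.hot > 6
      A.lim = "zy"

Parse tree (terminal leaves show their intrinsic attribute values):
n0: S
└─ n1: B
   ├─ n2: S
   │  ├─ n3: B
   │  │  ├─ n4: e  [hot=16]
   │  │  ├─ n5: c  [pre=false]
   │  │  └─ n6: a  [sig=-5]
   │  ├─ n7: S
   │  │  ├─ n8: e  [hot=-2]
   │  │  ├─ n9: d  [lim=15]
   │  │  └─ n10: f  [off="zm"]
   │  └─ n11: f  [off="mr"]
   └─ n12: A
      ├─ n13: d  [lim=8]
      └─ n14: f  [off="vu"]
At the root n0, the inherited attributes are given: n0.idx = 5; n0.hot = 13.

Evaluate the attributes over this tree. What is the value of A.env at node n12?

1. n0.idx = 5  [given at root]
2. n0.hot = 13  [given at root]
3. n1.mk = false  [S.hot == S.idx]
4. n1.wid = true  [true]
5. n2.idx = 11  [11]
6. n2.hot = 3  [3]
7. n3.mk = true  [true]
8. n3.wid = false  [S₀.idx == S₀.hot]
9. n4.hot = 16  [terminal]
10. n5.pre = false  [terminal]
11. n6.sig = -5  [terminal]
12. n3.off = "mv"  ["mv"]
13. n3.live = 26  [e.hot * -1 + 42]
14. n7.idx = -1  [S₀.idx - 12]
15. n7.hot = -5  [B.live - 31]
16. n8.hot = -2  [terminal]
17. n9.lim = 15  [terminal]
18. n10.off = "zm"  [terminal]
19. n7.lim = 16  [len(f.off) + 14]
20. n11.off = "mr"  [terminal]
21. n2.lim = 15  [S₀.idx + 4]
22. n12.hot = 6  [S.lim - 9]
23. n13.lim = 8  [terminal]
24. n14.off = "vu"  [terminal]
25. n12.depth = 18  [d.lim + 10]
26. n12.env = false  [A.hot > 6]
27. n12.lim = "zy"  ["zy"]
28. n1.off = "zyk"  [A.lim ++ "k"]
29. n1.live = 30  [(if B.mk then S.lim else A.depth) + 12]
30. n0.lim = -4  [S.hot - 17]

false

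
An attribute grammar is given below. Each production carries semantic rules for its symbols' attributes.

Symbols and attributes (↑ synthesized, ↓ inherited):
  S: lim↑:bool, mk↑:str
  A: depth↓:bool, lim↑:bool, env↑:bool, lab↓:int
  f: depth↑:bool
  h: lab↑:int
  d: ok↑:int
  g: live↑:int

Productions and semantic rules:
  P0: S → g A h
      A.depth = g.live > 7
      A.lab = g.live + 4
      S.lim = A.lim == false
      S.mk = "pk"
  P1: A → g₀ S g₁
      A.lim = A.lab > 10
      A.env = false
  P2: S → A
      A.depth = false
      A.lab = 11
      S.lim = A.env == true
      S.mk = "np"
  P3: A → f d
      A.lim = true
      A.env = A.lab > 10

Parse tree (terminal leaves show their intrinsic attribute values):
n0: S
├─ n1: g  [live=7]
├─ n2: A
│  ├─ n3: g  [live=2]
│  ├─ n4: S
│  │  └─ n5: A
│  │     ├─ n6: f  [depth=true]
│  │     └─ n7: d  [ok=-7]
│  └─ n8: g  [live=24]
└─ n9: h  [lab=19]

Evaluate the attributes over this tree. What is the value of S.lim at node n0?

1. n1.live = 7  [terminal]
2. n2.depth = false  [g.live > 7]
3. n2.lab = 11  [g.live + 4]
4. n3.live = 2  [terminal]
5. n5.depth = false  [false]
6. n5.lab = 11  [11]
7. n6.depth = true  [terminal]
8. n7.ok = -7  [terminal]
9. n5.lim = true  [true]
10. n5.env = true  [A.lab > 10]
11. n4.lim = true  [A.env == true]
12. n4.mk = "np"  ["np"]
13. n8.live = 24  [terminal]
14. n2.lim = true  [A.lab > 10]
15. n2.env = false  [false]
16. n9.lab = 19  [terminal]
17. n0.lim = false  [A.lim == false]
18. n0.mk = "pk"  ["pk"]

false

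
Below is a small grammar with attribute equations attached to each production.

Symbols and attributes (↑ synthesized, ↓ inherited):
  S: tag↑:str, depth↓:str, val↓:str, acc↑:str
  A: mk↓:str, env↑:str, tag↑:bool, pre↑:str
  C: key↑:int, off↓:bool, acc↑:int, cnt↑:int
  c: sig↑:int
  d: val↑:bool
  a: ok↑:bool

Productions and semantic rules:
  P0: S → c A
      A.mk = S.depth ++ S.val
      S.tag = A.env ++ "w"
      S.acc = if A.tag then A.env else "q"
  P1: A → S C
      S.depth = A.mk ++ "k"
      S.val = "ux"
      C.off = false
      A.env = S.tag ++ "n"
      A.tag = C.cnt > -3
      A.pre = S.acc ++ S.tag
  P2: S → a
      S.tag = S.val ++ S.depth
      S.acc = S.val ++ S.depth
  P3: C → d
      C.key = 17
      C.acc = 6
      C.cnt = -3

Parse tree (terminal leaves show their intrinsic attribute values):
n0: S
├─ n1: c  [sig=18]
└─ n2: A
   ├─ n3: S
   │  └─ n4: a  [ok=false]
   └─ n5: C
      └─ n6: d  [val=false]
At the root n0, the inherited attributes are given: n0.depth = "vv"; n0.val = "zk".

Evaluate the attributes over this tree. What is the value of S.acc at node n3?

"uxvvzkk"

1. n0.depth = "vv"  [given at root]
2. n0.val = "zk"  [given at root]
3. n1.sig = 18  [terminal]
4. n2.mk = "vvzk"  [S.depth ++ S.val]
5. n3.depth = "vvzkk"  [A.mk ++ "k"]
6. n3.val = "ux"  ["ux"]
7. n4.ok = false  [terminal]
8. n3.tag = "uxvvzkk"  [S.val ++ S.depth]
9. n3.acc = "uxvvzkk"  [S.val ++ S.depth]
10. n5.off = false  [false]
11. n6.val = false  [terminal]
12. n5.key = 17  [17]
13. n5.acc = 6  [6]
14. n5.cnt = -3  [-3]
15. n2.env = "uxvvzkkn"  [S.tag ++ "n"]
16. n2.tag = false  [C.cnt > -3]
17. n2.pre = "uxvvzkkuxvvzkk"  [S.acc ++ S.tag]
18. n0.tag = "uxvvzkknw"  [A.env ++ "w"]
19. n0.acc = "q"  [if A.tag then A.env else "q"]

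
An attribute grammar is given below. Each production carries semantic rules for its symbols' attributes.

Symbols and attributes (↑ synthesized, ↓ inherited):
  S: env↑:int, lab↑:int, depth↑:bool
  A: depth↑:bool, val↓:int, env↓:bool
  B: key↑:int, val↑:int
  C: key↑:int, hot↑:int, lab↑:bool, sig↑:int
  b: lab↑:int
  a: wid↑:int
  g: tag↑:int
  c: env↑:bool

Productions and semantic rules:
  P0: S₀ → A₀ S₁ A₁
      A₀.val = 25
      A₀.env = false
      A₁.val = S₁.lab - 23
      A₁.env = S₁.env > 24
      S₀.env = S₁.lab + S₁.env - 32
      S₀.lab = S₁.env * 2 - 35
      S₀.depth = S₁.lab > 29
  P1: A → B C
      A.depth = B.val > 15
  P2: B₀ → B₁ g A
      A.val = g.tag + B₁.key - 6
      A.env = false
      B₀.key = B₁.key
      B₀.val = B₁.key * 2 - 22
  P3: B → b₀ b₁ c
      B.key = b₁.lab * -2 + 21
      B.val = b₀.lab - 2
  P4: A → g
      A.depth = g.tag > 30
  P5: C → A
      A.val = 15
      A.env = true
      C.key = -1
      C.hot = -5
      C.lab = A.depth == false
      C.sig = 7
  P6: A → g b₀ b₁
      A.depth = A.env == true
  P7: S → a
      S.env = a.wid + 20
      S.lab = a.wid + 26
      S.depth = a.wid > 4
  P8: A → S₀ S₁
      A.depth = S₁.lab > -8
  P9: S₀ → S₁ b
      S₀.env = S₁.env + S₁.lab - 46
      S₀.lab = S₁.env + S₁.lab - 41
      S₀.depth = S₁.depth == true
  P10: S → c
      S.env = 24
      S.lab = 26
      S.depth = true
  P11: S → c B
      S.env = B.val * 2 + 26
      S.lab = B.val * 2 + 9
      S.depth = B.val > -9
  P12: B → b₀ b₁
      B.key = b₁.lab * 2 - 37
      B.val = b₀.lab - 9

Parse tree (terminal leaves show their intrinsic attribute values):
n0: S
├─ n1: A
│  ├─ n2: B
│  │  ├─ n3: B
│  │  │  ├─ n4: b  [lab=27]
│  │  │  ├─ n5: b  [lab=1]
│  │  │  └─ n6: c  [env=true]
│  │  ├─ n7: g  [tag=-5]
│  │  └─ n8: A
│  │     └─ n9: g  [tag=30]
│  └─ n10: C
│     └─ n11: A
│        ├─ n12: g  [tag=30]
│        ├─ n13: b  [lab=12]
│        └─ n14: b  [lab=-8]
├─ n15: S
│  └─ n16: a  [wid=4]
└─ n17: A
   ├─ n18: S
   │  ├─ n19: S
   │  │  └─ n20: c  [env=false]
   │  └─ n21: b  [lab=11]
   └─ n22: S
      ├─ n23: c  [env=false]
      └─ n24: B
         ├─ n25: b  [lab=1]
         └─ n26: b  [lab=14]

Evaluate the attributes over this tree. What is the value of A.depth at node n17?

1. n1.val = 25  [25]
2. n1.env = false  [false]
3. n4.lab = 27  [terminal]
4. n5.lab = 1  [terminal]
5. n6.env = true  [terminal]
6. n3.key = 19  [b₁.lab * -2 + 21]
7. n3.val = 25  [b₀.lab - 2]
8. n7.tag = -5  [terminal]
9. n8.val = 8  [g.tag + B₁.key - 6]
10. n8.env = false  [false]
11. n9.tag = 30  [terminal]
12. n8.depth = false  [g.tag > 30]
13. n2.key = 19  [B₁.key]
14. n2.val = 16  [B₁.key * 2 - 22]
15. n11.val = 15  [15]
16. n11.env = true  [true]
17. n12.tag = 30  [terminal]
18. n13.lab = 12  [terminal]
19. n14.lab = -8  [terminal]
20. n11.depth = true  [A.env == true]
21. n10.key = -1  [-1]
22. n10.hot = -5  [-5]
23. n10.lab = false  [A.depth == false]
24. n10.sig = 7  [7]
25. n1.depth = true  [B.val > 15]
26. n16.wid = 4  [terminal]
27. n15.env = 24  [a.wid + 20]
28. n15.lab = 30  [a.wid + 26]
29. n15.depth = false  [a.wid > 4]
30. n17.val = 7  [S₁.lab - 23]
31. n17.env = false  [S₁.env > 24]
32. n20.env = false  [terminal]
33. n19.env = 24  [24]
34. n19.lab = 26  [26]
35. n19.depth = true  [true]
36. n21.lab = 11  [terminal]
37. n18.env = 4  [S₁.env + S₁.lab - 46]
38. n18.lab = 9  [S₁.env + S₁.lab - 41]
39. n18.depth = true  [S₁.depth == true]
40. n23.env = false  [terminal]
41. n25.lab = 1  [terminal]
42. n26.lab = 14  [terminal]
43. n24.key = -9  [b₁.lab * 2 - 37]
44. n24.val = -8  [b₀.lab - 9]
45. n22.env = 10  [B.val * 2 + 26]
46. n22.lab = -7  [B.val * 2 + 9]
47. n22.depth = true  [B.val > -9]
48. n17.depth = true  [S₁.lab > -8]
49. n0.env = 22  [S₁.lab + S₁.env - 32]
50. n0.lab = 13  [S₁.env * 2 - 35]
51. n0.depth = true  [S₁.lab > 29]

true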